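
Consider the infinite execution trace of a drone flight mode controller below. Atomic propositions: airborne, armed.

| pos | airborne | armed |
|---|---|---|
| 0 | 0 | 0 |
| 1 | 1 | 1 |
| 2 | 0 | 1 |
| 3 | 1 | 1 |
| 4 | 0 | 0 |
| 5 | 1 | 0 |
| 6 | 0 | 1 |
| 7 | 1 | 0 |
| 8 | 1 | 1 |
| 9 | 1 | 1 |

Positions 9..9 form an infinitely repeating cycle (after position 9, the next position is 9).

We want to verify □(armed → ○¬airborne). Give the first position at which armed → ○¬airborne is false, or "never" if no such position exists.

Check armed → ○¬airborne at each position in order: 0 ✓, 1 ✓.
At position 2 the labels are {armed} and the next position 3 has {airborne, armed}, so armed → ○¬airborne is false there. This is the first violation.

2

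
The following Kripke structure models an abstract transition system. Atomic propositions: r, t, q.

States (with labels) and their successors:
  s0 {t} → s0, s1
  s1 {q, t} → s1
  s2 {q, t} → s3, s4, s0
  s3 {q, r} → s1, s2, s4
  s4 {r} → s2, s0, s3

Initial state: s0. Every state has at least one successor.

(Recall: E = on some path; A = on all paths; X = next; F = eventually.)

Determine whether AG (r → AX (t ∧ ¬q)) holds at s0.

Holds

States satisfying r → AX (t ∧ ¬q): {s0, s1, s2}.
States satisfying AG (r → AX (t ∧ ¬q)): {s0, s1}.
Every state reachable from s0 satisfies r → AX (t ∧ ¬q).
s0 ∈ Sat(AG (r → AX (t ∧ ¬q))).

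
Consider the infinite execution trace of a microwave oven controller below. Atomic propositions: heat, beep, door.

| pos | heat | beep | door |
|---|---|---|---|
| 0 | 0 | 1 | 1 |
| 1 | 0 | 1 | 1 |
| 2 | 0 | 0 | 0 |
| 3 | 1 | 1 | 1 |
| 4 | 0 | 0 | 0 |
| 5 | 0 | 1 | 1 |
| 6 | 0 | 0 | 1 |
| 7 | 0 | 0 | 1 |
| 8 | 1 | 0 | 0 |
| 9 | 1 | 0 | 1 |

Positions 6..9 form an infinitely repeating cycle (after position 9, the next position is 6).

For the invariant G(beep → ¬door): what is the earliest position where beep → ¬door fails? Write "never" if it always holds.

At position 0 the labels are {beep, door}, so beep → ¬door is false there. This is the first violation.

0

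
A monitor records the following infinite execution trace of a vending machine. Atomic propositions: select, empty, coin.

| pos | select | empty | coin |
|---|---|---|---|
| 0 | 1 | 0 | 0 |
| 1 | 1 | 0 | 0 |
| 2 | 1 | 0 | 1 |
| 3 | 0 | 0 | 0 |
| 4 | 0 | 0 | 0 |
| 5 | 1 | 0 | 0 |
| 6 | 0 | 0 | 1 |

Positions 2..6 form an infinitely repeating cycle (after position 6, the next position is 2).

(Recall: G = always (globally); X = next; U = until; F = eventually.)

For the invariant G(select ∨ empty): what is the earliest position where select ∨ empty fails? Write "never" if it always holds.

3

Check select ∨ empty at each position in order: 0 ✓, 1 ✓, 2 ✓.
At position 3 the labels are {}, so select ∨ empty is false there. This is the first violation.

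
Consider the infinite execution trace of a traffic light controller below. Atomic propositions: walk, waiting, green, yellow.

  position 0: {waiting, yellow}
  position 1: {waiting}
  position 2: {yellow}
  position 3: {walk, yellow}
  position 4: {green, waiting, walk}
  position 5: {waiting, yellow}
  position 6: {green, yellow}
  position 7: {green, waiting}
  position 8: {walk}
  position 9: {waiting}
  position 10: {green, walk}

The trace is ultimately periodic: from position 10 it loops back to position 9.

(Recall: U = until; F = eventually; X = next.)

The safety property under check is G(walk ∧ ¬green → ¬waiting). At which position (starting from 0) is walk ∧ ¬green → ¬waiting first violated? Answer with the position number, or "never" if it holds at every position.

walk ∧ ¬green → ¬waiting holds at every position 0..10, and those are all the positions the trace ever visits, so the invariant G(walk ∧ ¬green → ¬waiting) is never violated.

never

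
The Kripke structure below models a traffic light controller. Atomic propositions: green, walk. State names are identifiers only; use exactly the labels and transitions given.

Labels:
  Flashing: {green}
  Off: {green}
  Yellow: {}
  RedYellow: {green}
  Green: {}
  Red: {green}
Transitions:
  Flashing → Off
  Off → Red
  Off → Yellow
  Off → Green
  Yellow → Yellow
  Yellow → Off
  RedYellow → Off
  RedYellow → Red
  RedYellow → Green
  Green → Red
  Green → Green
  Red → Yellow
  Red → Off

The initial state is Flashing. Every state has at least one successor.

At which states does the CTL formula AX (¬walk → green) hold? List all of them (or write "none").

{Flashing}

States satisfying ¬walk → green: {Flashing, Off, RedYellow, Red}.
States satisfying AX (¬walk → green): {Flashing}.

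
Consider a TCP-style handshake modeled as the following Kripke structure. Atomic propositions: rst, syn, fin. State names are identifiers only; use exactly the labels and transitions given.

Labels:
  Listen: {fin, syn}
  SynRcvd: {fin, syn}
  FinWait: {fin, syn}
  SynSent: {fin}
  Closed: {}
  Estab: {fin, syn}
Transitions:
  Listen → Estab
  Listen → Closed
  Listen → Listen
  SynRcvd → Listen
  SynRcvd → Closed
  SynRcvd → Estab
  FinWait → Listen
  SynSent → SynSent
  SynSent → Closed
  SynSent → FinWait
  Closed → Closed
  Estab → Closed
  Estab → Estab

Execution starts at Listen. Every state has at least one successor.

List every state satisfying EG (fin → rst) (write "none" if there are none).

{Closed}

States satisfying fin → rst: {Closed}.
States satisfying EG (fin → rst): {Closed}.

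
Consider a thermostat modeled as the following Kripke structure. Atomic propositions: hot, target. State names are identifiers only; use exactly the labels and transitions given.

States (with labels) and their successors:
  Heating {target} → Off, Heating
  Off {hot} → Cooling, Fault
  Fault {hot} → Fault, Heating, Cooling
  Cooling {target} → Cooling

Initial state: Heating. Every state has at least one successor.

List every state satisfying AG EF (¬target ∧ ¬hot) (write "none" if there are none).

none

States satisfying EF (¬target ∧ ¬hot): ∅.
States satisfying AG EF (¬target ∧ ¬hot): ∅.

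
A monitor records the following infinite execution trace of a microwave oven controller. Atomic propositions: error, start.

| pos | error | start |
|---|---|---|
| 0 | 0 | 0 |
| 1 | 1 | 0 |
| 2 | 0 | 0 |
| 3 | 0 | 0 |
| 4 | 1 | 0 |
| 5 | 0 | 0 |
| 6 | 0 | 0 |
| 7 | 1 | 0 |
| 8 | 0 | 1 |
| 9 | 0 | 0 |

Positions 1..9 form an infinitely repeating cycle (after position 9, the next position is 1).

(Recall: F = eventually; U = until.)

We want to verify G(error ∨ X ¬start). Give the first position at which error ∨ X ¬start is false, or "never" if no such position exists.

never

error ∨ X ¬start holds at every position 0..9, and those are all the positions the trace ever visits, so the invariant G(error ∨ X ¬start) is never violated.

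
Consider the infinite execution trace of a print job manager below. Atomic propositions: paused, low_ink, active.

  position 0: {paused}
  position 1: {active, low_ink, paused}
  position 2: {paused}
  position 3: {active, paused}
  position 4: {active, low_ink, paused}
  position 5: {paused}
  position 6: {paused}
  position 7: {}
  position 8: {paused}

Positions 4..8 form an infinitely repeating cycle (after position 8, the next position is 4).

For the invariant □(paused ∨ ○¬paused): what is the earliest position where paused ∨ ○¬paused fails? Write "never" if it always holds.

7

Check paused ∨ ○¬paused at each position in order: 0 ✓, 1 ✓, 2 ✓, 3 ✓, 4 ✓, 5 ✓, 6 ✓.
At position 7 the labels are {} and the next position 8 has {paused}, so paused ∨ ○¬paused is false there. This is the first violation.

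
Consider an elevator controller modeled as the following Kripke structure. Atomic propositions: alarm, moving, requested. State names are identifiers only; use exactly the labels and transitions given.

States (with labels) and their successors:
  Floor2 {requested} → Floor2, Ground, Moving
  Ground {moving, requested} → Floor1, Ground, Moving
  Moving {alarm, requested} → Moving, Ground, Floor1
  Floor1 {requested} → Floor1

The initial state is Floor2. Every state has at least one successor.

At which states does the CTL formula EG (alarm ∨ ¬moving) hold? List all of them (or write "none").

States satisfying alarm ∨ ¬moving: {Floor2, Moving, Floor1}.
States satisfying EG (alarm ∨ ¬moving): {Floor2, Moving, Floor1}.

{Floor2, Moving, Floor1}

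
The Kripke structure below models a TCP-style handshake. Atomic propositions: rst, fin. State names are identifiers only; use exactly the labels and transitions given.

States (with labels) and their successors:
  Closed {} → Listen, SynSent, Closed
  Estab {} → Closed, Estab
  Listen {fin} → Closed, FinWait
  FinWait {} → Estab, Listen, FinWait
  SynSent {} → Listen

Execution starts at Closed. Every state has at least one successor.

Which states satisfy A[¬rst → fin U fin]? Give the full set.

States satisfying ¬rst → fin: {Listen}.
States satisfying fin: {Listen}.
States satisfying A[¬rst → fin U fin]: {Listen}.

{Listen}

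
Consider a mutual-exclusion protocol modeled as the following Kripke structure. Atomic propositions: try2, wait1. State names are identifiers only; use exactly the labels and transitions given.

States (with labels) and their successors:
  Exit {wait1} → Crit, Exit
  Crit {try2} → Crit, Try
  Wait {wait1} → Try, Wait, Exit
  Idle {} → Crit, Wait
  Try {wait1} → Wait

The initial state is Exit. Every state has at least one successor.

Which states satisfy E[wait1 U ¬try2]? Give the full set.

{Exit, Wait, Idle, Try}

States satisfying wait1: {Exit, Wait, Try}.
States satisfying ¬try2: {Exit, Wait, Idle, Try}.
States satisfying E[wait1 U ¬try2]: {Exit, Wait, Idle, Try}.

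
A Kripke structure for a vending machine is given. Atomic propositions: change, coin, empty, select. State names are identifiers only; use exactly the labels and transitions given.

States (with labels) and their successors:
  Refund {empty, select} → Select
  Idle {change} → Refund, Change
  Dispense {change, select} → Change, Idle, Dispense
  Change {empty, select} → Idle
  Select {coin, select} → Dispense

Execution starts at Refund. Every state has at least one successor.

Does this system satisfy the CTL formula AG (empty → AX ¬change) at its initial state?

States satisfying empty → AX ¬change: {Refund, Idle, Dispense, Select}.
States satisfying AG (empty → AX ¬change): ∅.
Change is reachable from Refund and violates empty → AX ¬change, so AG fails at Refund.
Refund ∉ Sat(AG (empty → AX ¬change)).

Does not hold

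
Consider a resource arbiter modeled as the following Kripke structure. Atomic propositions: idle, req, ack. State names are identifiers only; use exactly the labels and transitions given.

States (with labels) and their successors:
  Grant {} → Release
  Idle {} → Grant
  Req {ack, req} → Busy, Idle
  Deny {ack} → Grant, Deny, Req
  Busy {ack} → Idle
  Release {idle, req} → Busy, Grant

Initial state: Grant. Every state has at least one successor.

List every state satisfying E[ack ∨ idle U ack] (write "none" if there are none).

States satisfying ack ∨ idle: {Req, Deny, Busy, Release}.
States satisfying ack: {Req, Deny, Busy}.
States satisfying E[ack ∨ idle U ack]: {Req, Deny, Busy, Release}.

{Req, Deny, Busy, Release}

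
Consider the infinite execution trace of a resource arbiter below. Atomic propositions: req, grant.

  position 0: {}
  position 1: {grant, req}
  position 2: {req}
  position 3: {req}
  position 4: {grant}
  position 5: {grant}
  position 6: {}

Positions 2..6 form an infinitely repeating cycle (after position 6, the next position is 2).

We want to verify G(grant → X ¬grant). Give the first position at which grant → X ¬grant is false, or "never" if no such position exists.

Check grant → X ¬grant at each position in order: 0 ✓, 1 ✓, 2 ✓, 3 ✓.
At position 4 the labels are {grant} and the next position 5 has {grant}, so grant → X ¬grant is false there. This is the first violation.

4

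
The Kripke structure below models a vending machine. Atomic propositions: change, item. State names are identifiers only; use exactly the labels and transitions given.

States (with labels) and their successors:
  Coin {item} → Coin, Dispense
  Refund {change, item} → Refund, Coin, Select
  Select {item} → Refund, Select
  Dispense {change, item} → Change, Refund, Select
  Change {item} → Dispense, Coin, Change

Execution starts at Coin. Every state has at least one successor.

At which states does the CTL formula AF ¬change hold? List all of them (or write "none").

States satisfying ¬change: {Coin, Select, Change}.
States satisfying AF ¬change: {Coin, Select, Change}.

{Coin, Select, Change}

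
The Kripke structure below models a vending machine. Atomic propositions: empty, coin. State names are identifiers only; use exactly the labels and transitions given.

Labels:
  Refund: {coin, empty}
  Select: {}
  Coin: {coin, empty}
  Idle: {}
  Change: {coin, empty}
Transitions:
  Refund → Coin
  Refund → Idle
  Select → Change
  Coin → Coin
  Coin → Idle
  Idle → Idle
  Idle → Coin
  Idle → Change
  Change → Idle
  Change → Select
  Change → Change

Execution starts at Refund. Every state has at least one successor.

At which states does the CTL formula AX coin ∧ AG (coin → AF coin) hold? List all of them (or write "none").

{Select}

States satisfying coin: {Refund, Coin, Change}.
States satisfying AX coin: {Select}.
States satisfying coin → AF coin: {Refund, Select, Coin, Idle, Change}.
States satisfying AG (coin → AF coin): {Refund, Select, Coin, Idle, Change}.
States satisfying AX coin ∧ AG (coin → AF coin): {Select}.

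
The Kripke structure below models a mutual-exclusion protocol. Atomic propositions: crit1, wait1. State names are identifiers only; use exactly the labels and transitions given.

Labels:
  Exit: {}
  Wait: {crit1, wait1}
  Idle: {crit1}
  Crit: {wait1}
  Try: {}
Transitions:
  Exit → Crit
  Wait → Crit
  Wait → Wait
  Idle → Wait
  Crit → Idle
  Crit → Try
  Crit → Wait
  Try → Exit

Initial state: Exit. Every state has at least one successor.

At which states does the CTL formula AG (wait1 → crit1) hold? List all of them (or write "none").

none

States satisfying wait1 → crit1: {Exit, Wait, Idle, Try}.
States satisfying AG (wait1 → crit1): ∅.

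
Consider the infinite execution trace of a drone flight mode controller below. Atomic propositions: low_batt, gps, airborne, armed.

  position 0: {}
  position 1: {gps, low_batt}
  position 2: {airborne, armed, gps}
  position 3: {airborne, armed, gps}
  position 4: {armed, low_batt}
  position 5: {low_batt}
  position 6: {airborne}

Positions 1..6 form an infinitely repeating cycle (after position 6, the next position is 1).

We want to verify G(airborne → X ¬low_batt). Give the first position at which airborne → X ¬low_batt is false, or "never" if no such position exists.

Check airborne → X ¬low_batt at each position in order: 0 ✓, 1 ✓, 2 ✓.
At position 3 the labels are {airborne, armed, gps} and the next position 4 has {armed, low_batt}, so airborne → X ¬low_batt is false there. This is the first violation.

3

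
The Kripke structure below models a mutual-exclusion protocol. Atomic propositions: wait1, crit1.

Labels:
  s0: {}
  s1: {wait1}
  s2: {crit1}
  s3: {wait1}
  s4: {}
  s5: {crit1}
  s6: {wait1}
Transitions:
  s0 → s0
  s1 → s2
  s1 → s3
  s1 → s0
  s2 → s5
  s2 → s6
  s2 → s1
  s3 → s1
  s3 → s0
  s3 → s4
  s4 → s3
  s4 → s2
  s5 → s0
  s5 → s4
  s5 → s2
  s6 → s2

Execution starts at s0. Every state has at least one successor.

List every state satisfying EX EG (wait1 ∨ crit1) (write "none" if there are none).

{s1, s2, s3, s4, s5, s6}

States satisfying EG (wait1 ∨ crit1): {s1, s2, s3, s5, s6}.
States satisfying EX EG (wait1 ∨ crit1): {s1, s2, s3, s4, s5, s6}.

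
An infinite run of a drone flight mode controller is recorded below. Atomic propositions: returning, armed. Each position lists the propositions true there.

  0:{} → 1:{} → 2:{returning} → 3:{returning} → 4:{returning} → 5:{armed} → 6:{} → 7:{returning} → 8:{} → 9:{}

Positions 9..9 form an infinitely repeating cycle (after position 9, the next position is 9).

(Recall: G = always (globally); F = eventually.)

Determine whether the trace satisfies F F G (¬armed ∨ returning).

F G (¬armed ∨ returning) holds at position 0, which is reachable from 0, so F F G (¬armed ∨ returning) holds.

Holds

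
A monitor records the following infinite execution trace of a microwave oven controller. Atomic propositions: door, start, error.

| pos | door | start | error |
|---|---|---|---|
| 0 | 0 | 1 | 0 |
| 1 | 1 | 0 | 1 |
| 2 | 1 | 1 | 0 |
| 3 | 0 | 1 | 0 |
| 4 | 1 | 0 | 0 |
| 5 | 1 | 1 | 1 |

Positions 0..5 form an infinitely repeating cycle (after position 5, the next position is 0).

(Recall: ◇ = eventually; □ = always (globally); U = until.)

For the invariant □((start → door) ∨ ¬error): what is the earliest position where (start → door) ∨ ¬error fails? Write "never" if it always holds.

(start → door) ∨ ¬error holds at every position 0..5, and those are all the positions the trace ever visits, so the invariant □((start → door) ∨ ¬error) is never violated.

never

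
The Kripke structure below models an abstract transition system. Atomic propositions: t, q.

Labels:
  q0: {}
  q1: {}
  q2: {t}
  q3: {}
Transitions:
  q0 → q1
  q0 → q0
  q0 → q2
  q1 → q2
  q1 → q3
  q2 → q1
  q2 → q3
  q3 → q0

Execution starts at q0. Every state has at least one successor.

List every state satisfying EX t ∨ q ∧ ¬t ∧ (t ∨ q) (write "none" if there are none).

States satisfying t: {q2}.
States satisfying EX t: {q0, q1}.
States satisfying ¬t: {q0, q1, q3}.
States satisfying q ∧ ¬t: ∅.
States satisfying t ∨ q: {q2}.
States satisfying q ∧ ¬t ∧ (t ∨ q): ∅.
States satisfying EX t ∨ q ∧ ¬t ∧ (t ∨ q): {q0, q1}.

{q0, q1}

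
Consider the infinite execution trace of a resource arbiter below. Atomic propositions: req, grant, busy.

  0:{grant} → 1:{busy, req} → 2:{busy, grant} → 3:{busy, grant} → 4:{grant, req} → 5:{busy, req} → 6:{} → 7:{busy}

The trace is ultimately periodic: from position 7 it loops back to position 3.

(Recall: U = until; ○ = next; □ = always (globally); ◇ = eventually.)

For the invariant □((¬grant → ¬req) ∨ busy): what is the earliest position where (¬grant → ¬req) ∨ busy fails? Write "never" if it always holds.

(¬grant → ¬req) ∨ busy holds at every position 0..7, and those are all the positions the trace ever visits, so the invariant □((¬grant → ¬req) ∨ busy) is never violated.

never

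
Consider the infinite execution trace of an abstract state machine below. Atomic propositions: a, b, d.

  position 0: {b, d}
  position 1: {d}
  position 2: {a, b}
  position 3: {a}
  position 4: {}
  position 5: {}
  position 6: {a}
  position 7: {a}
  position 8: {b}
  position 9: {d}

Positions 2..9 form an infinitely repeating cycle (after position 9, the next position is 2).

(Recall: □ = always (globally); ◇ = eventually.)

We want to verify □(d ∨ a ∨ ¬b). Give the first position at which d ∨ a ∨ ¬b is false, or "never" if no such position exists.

8

Check d ∨ a ∨ ¬b at each position in order: 0 ✓, 1 ✓, 2 ✓, 3 ✓, 4 ✓, 5 ✓, 6 ✓, 7 ✓.
At position 8 the labels are {b}, so d ∨ a ∨ ¬b is false there. This is the first violation.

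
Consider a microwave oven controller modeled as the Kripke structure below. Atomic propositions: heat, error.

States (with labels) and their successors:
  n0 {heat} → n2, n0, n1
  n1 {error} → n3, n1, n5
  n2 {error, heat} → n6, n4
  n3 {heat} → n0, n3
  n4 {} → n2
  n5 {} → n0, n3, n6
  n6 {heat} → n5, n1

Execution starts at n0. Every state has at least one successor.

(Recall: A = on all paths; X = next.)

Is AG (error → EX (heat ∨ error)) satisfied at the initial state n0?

States satisfying error → EX (heat ∨ error): {n0, n1, n2, n3, n4, n5, n6}.
States satisfying AG (error → EX (heat ∨ error)): {n0, n1, n2, n3, n4, n5, n6}.
Every state reachable from n0 satisfies error → EX (heat ∨ error).
n0 ∈ Sat(AG (error → EX (heat ∨ error))).

Satisfied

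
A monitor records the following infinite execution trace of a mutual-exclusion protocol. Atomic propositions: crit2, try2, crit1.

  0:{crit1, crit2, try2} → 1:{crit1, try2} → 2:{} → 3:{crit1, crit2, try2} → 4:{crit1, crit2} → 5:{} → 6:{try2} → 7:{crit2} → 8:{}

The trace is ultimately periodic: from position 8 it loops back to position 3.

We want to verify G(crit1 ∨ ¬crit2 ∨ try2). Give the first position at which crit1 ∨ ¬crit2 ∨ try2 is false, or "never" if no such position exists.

Check crit1 ∨ ¬crit2 ∨ try2 at each position in order: 0 ✓, 1 ✓, 2 ✓, 3 ✓, 4 ✓, 5 ✓, 6 ✓.
At position 7 the labels are {crit2}, so crit1 ∨ ¬crit2 ∨ try2 is false there. This is the first violation.

7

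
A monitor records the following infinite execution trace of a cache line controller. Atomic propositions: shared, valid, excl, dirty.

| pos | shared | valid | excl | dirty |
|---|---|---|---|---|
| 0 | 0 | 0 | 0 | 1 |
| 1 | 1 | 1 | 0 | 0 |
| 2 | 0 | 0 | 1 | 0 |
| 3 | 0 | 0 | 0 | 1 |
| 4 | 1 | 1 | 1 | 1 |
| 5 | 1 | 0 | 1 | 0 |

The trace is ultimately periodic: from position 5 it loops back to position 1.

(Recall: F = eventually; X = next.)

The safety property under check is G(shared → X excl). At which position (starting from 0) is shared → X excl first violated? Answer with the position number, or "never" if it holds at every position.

Check shared → X excl at each position in order: 0 ✓, 1 ✓, 2 ✓, 3 ✓, 4 ✓.
At position 5 the labels are {excl, shared} and the next position 1 has {shared, valid}, so shared → X excl is false there. This is the first violation.

5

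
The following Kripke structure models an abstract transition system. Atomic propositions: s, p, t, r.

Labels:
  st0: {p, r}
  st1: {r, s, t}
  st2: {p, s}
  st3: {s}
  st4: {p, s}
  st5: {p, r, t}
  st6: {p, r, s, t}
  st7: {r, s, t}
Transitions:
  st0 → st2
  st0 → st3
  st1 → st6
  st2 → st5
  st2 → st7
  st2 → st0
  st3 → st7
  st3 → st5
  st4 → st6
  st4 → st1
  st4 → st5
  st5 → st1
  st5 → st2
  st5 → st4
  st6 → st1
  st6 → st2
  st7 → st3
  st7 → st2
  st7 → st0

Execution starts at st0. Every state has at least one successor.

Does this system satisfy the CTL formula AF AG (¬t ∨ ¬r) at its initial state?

Violated

States satisfying AG (¬t ∨ ¬r): ∅.
States satisfying AF AG (¬t ∨ ¬r): ∅.
There is a path from st0 along which AG (¬t ∨ ¬r) never holds.
st0 ∉ Sat(AF AG (¬t ∨ ¬r)).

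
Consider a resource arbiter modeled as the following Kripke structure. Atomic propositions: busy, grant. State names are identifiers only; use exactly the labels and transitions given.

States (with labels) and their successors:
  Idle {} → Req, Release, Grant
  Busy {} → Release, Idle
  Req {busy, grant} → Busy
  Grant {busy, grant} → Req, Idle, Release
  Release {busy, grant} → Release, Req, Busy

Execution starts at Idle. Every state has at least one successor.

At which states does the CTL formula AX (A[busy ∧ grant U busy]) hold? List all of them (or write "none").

{Idle}

States satisfying A[busy ∧ grant U busy]: {Req, Grant, Release}.
States satisfying AX (A[busy ∧ grant U busy]): {Idle}.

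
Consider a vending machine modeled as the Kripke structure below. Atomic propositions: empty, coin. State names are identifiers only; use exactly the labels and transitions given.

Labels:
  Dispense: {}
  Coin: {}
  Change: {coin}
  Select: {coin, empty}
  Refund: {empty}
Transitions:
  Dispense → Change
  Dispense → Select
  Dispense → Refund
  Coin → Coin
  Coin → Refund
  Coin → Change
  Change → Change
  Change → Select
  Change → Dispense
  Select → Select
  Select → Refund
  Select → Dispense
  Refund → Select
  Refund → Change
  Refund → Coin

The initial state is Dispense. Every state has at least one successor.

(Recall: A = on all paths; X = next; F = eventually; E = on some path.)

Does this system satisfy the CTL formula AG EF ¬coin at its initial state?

States satisfying EF ¬coin: {Dispense, Coin, Change, Select, Refund}.
States satisfying AG EF ¬coin: {Dispense, Coin, Change, Select, Refund}.
Every state reachable from Dispense satisfies EF ¬coin.
Dispense ∈ Sat(AG EF ¬coin).

Yes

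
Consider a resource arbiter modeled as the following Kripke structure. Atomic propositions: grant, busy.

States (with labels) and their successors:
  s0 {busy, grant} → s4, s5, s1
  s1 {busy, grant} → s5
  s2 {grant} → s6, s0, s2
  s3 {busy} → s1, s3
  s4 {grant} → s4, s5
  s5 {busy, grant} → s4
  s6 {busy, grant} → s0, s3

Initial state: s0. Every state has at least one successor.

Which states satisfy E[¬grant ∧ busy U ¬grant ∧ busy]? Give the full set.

{s3}

States satisfying ¬grant ∧ busy: {s3}.
States satisfying E[¬grant ∧ busy U ¬grant ∧ busy]: {s3}.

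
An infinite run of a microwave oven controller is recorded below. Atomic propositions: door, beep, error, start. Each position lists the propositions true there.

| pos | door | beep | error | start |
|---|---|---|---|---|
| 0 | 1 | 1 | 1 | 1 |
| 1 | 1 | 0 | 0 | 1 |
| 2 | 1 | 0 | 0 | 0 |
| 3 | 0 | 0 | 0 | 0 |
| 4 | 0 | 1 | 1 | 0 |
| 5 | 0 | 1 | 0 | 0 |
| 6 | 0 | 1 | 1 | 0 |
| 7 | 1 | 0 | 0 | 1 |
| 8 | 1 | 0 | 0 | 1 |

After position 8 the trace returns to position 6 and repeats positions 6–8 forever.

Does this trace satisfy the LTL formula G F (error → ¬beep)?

F (error → ¬beep) holds at every position 0..8, and those are all positions ever visited, so G F (error → ¬beep) holds.

Yes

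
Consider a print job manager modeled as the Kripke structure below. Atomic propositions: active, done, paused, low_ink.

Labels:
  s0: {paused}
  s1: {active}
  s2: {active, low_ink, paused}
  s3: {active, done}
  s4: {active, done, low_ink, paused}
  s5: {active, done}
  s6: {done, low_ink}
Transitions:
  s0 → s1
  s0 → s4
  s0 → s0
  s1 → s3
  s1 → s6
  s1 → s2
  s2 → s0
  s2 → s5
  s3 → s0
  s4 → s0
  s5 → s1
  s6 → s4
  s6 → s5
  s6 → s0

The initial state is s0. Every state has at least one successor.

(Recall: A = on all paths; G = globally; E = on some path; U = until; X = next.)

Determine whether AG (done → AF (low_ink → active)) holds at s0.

Satisfied

States satisfying done → AF (low_ink → active): {s0, s1, s2, s3, s4, s5, s6}.
States satisfying AG (done → AF (low_ink → active)): {s0, s1, s2, s3, s4, s5, s6}.
Every state reachable from s0 satisfies done → AF (low_ink → active).
s0 ∈ Sat(AG (done → AF (low_ink → active))).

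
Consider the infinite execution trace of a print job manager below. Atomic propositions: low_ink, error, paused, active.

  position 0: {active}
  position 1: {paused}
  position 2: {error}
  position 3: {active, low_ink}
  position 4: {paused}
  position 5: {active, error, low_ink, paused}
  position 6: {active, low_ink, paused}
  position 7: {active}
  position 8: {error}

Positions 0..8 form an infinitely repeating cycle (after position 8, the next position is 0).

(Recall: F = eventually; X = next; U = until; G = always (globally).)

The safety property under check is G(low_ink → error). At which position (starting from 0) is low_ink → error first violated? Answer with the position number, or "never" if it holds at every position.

3

Check low_ink → error at each position in order: 0 ✓, 1 ✓, 2 ✓.
At position 3 the labels are {active, low_ink}, so low_ink → error is false there. This is the first violation.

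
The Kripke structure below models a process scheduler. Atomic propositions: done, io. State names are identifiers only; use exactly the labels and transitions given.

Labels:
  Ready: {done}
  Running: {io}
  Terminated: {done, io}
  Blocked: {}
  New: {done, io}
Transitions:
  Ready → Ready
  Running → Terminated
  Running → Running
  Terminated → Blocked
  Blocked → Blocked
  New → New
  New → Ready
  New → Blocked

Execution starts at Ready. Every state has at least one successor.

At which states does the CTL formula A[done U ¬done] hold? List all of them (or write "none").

{Running, Terminated, Blocked}

States satisfying done: {Ready, Terminated, New}.
States satisfying ¬done: {Running, Blocked}.
States satisfying A[done U ¬done]: {Running, Terminated, Blocked}.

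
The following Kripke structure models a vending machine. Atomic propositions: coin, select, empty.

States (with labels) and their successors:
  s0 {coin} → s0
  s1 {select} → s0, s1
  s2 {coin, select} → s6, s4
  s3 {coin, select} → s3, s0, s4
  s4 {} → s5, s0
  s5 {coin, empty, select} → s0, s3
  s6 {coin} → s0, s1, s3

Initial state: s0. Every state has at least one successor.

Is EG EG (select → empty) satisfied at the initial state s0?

States satisfying EG (select → empty): {s0, s4, s5, s6}.
States satisfying EG EG (select → empty): {s0, s4, s5, s6}.
s0 ∈ Sat(EG EG (select → empty)).

Holds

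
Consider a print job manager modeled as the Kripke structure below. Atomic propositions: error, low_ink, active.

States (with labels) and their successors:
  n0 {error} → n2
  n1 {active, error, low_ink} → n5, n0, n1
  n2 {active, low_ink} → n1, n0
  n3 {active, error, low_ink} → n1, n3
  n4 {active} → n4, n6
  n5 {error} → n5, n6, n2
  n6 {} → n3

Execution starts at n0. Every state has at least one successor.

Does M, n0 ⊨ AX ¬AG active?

Satisfied

States satisfying ¬AG active: {n0, n1, n2, n3, n4, n5, n6}.
States satisfying AX ¬AG active: {n0, n1, n2, n3, n4, n5, n6}.
n0 ∈ Sat(AX ¬AG active).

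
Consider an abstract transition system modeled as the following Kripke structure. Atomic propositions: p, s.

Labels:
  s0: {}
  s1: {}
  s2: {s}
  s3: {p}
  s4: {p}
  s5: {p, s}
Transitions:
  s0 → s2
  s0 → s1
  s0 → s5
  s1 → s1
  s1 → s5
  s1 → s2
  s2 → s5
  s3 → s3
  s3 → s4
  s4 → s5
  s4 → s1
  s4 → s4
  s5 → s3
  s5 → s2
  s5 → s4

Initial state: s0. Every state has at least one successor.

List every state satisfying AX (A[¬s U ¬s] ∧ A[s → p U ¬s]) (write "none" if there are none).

States satisfying A[¬s U ¬s] ∧ A[s → p U ¬s]: {s0, s1, s3, s4}.
States satisfying AX (A[¬s U ¬s] ∧ A[s → p U ¬s]): {s3}.

{s3}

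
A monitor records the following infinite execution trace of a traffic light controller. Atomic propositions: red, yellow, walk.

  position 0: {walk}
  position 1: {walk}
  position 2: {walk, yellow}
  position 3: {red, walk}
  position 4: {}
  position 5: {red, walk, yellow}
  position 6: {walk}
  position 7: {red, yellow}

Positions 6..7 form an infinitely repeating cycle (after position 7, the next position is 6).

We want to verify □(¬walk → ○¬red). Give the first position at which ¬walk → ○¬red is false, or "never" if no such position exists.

Check ¬walk → ○¬red at each position in order: 0 ✓, 1 ✓, 2 ✓, 3 ✓.
At position 4 the labels are {} and the next position 5 has {red, walk, yellow}, so ¬walk → ○¬red is false there. This is the first violation.

4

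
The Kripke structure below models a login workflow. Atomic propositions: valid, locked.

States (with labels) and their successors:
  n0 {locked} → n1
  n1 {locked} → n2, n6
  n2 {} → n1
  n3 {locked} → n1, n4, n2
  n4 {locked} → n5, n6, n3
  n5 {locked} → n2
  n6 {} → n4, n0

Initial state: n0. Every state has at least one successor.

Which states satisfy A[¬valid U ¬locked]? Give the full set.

States satisfying ¬valid: {n0, n1, n2, n3, n4, n5, n6}.
States satisfying ¬locked: {n2, n6}.
States satisfying A[¬valid U ¬locked]: {n0, n1, n2, n5, n6}.

{n0, n1, n2, n5, n6}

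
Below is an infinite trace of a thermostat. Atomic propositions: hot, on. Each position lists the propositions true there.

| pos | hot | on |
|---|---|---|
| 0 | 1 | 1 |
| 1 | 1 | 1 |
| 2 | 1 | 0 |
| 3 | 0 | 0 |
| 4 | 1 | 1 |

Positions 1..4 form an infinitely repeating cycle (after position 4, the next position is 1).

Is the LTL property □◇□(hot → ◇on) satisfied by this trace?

Yes

◇□(hot → ◇on) holds at every position 0..4, and those are all positions ever visited, so □◇□(hot → ◇on) holds.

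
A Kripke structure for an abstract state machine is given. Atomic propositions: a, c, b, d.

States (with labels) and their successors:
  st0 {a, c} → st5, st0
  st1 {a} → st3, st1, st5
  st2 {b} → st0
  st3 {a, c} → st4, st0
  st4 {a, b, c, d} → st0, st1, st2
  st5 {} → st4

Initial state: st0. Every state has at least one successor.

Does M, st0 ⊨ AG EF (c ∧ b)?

States satisfying EF (c ∧ b): {st0, st1, st2, st3, st4, st5}.
States satisfying AG EF (c ∧ b): {st0, st1, st2, st3, st4, st5}.
Every state reachable from st0 satisfies EF (c ∧ b).
st0 ∈ Sat(AG EF (c ∧ b)).

Satisfied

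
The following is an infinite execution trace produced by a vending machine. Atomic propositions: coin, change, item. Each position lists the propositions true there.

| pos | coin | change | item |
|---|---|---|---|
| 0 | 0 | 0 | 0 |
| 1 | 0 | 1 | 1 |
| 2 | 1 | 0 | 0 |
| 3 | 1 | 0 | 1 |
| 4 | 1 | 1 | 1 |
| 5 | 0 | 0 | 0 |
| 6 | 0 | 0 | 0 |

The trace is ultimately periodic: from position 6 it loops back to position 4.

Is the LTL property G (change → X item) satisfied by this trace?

change → X item must hold at every position from 0 onward. It fails at position 1, so G (change → X item) is false.
Positions where change holds: 1, 4.
Check X item at each: 1→fails, 4→fails.

No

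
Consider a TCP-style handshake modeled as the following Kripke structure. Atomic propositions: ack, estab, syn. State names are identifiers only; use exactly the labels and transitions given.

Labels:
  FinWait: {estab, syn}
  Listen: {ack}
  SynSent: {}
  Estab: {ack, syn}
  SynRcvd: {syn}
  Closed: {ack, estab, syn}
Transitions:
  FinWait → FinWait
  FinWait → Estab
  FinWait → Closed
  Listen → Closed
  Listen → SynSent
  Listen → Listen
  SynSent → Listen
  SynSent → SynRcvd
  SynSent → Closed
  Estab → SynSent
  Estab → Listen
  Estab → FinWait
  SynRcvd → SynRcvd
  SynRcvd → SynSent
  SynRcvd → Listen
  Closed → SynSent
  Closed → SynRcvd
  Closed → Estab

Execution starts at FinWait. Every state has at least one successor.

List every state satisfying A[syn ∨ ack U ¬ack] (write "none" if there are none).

States satisfying syn ∨ ack: {FinWait, Listen, Estab, SynRcvd, Closed}.
States satisfying ¬ack: {FinWait, SynSent, SynRcvd}.
States satisfying A[syn ∨ ack U ¬ack]: {FinWait, SynSent, SynRcvd}.

{FinWait, SynSent, SynRcvd}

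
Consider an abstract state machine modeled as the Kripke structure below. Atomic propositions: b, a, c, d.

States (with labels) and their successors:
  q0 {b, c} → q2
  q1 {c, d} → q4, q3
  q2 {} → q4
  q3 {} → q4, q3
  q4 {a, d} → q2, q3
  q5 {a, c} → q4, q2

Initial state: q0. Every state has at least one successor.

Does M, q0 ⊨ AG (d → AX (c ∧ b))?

No

States satisfying d → AX (c ∧ b): {q0, q2, q3, q5}.
States satisfying AG (d → AX (c ∧ b)): ∅.
q4 is reachable from q0 and violates d → AX (c ∧ b), so AG fails at q0.
q0 ∉ Sat(AG (d → AX (c ∧ b))).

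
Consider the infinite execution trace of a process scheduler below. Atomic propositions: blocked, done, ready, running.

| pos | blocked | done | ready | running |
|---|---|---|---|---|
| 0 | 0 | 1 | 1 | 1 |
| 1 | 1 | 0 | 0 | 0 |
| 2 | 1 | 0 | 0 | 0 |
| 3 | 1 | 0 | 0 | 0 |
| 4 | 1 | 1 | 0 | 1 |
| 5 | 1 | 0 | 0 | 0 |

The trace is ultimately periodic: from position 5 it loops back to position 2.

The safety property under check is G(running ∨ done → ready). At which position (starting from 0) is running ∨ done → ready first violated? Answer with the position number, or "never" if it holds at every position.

4

Check running ∨ done → ready at each position in order: 0 ✓, 1 ✓, 2 ✓, 3 ✓.
At position 4 the labels are {blocked, done, running}, so running ∨ done → ready is false there. This is the first violation.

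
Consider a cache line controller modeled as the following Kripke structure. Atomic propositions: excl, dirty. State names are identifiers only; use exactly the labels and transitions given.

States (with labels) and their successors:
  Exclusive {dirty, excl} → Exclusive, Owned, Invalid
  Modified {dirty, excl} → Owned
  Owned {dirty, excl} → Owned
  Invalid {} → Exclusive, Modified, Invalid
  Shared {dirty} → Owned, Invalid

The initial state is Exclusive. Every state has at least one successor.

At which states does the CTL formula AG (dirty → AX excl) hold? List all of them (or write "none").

States satisfying dirty → AX excl: {Modified, Owned, Invalid}.
States satisfying AG (dirty → AX excl): {Modified, Owned}.

{Modified, Owned}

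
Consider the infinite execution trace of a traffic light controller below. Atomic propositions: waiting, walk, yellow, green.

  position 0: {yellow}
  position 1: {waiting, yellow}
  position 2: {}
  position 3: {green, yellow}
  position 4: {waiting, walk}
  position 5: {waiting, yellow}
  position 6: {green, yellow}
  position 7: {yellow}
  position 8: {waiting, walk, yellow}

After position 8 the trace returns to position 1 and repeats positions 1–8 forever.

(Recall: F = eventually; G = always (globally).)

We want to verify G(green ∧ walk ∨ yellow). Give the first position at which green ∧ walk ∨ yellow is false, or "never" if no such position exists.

Check green ∧ walk ∨ yellow at each position in order: 0 ✓, 1 ✓.
At position 2 the labels are {}, so green ∧ walk ∨ yellow is false there. This is the first violation.

2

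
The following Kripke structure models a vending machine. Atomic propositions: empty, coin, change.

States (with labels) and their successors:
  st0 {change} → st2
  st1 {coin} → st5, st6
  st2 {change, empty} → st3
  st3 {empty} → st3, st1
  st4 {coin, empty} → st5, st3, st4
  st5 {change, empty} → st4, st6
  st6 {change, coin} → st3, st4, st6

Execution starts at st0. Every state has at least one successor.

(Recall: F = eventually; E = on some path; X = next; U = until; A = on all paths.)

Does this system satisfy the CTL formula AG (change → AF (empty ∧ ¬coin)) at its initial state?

States satisfying change → AF (empty ∧ ¬coin): {st0, st1, st2, st3, st4, st5}.
States satisfying AG (change → AF (empty ∧ ¬coin)): ∅.
st6 is reachable from st0 and violates change → AF (empty ∧ ¬coin), so AG fails at st0.
st0 ∉ Sat(AG (change → AF (empty ∧ ¬coin))).

Does not hold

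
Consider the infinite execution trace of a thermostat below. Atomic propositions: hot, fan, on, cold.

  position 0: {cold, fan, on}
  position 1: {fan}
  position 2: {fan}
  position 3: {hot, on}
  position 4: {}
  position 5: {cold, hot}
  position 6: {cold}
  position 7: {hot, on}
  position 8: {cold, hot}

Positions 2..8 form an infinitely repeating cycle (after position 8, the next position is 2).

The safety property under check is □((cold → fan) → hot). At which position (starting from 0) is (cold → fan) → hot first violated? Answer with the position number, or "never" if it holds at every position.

0

At position 0 the labels are {cold, fan, on}, so (cold → fan) → hot is false there. This is the first violation.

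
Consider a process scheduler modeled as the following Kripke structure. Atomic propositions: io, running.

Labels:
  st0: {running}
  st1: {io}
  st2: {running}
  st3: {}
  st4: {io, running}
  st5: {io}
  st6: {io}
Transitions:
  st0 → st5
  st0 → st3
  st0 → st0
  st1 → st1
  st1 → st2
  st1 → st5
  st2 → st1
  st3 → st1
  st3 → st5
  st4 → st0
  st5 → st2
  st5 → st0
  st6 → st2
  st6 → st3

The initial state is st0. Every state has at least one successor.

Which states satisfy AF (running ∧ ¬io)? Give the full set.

States satisfying running ∧ ¬io: {st0, st2}.
States satisfying AF (running ∧ ¬io): {st0, st2, st4, st5}.

{st0, st2, st4, st5}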